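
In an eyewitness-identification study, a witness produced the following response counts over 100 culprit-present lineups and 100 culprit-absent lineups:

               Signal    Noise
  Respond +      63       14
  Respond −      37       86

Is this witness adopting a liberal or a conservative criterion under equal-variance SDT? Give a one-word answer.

conservative

z(H) = 0.332, z(FA) = -1.080
c = −½·(z(H) + z(FA)) = 0.374
c > 0 → conservative criterion (biased toward responding “no”).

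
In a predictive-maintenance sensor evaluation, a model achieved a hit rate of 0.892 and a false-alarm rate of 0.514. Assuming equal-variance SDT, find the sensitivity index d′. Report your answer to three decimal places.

d′ = 1.202

z(H) = z(0.892) = 1.2372
z(FA) = z(0.514) = 0.0351
d' = z(H) − z(FA) = 1.2372 − 0.0351 = 1.2021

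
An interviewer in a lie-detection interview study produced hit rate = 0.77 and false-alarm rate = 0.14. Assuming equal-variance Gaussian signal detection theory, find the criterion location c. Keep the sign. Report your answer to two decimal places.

z(H) = z(0.77) = 0.7388
z(FA) = z(0.14) = -1.0803
c = −½·[z(H) + z(FA)] = −0.5 × (0.7388 + (-1.0803)) = 0.17075
c > 0: the interviewer has a conservative response bias.

c = 0.17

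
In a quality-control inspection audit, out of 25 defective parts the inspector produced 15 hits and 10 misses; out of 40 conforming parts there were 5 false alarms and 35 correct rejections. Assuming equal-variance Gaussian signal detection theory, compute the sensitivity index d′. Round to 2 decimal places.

H = 15/25 = 0.6000
FA = 5/40 = 0.1250
Φ⁻¹(H) = 0.2533
Φ⁻¹(FA) = -1.1503
d' = z(H) − z(FA) = 0.2533 − (-1.1503) = 1.4036

d′ = 1.40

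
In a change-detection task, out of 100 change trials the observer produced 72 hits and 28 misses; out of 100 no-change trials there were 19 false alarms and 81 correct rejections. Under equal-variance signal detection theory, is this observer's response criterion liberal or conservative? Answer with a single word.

conservative

z(H) = 0.583, z(FA) = -0.878
c = −½·(z(H) + z(FA)) = 0.1475
c > 0 → conservative criterion (biased toward responding “no”).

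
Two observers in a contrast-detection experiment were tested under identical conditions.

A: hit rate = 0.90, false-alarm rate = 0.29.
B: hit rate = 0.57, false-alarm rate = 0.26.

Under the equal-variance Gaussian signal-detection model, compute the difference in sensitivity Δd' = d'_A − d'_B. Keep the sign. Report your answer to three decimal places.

A: z(0.90) = 1.2816, z(0.29) = -0.5534, d' = 1.8350
B: z(0.57) = 0.1764, z(0.26) = -0.6433, d' = 0.8197
Δd' = d'_A − d'_B = 1.8350 − 0.8197 = 1.0153
A has the higher sensitivity.

Δd' = 1.015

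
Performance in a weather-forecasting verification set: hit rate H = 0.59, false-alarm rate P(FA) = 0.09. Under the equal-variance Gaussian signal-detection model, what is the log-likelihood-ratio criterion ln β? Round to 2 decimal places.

ln β = 0.87

z(0.59) = 0.228, z(0.09) = -1.341
ln β = −½·[z(H)² − z(FA)²] = −0.5 × (0.052 − 1.798) = 0.873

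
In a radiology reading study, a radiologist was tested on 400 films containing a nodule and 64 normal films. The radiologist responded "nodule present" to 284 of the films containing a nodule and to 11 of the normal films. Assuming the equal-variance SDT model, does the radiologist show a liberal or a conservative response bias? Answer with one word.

z(H) = 0.553, z(FA) = -0.947
c = −½·(z(H) + z(FA)) = 0.197
c > 0 → conservative criterion (biased toward responding “no”).

conservative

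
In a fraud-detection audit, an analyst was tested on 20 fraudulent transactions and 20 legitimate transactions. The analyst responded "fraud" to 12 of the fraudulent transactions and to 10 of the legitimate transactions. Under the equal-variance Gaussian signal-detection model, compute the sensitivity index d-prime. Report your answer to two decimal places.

d-prime = 0.25

H = 12/20 = 0.6000
FA = 10/20 = 0.5000
z(H) = 0.2533
z(FA) = 0.0000
d' = z(H) − z(FA) = 0.2533 − 0.0000 = 0.2533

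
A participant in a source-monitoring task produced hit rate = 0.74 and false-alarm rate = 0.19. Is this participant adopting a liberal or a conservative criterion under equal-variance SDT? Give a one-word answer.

conservative

z(H) = 0.643, z(FA) = -0.878
c = −½·(z(H) + z(FA)) = 0.1175
c > 0 → conservative criterion (biased toward responding “no”).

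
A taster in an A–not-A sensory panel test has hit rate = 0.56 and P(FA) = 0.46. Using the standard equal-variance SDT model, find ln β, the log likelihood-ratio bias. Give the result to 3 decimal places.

Φ⁻¹(H) = 0.1510
Φ⁻¹(FA) = -0.1004
ln β = −½·[z(H)² − z(FA)²] = −0.5 × (0.0228 − 0.0101) = -0.00635

ln β = -0.006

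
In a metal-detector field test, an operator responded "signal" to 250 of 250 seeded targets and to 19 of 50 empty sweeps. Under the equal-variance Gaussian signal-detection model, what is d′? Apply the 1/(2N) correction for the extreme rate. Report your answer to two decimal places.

The hit rate is 250/250 = 1, so apply the 1/(2N) correction: H → 1 − 1/(2·250) = 0.99800.
z(H) = z(0.99800) = 2.878
z(FA) = z(0.38000) = -0.305
d' = 2.878 − (-0.305) = 3.183

d′ = 3.18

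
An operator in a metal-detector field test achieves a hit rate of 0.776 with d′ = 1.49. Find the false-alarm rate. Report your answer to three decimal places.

z(hit rate) = z(0.776) = 0.7588
z(FA) = z(H) − d' = 0.7588 − 1.49 = -0.7312
false-alarm rate = Φ(-0.7312) = 0.2323

false-alarm rate = 0.232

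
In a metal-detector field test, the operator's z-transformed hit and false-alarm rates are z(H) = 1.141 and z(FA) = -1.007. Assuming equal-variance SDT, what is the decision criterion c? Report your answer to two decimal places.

c = −½·[z(H) + z(FA)] = −½·(1.141 + (-1.007)) = -0.067

c = -0.07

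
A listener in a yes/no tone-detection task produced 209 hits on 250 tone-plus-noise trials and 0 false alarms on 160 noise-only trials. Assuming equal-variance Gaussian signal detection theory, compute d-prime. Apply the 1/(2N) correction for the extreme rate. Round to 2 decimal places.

The false-alarm rate is 0/160 = 0, so apply the 1/(2N) correction: FA → 1/(2·160) = 0.00313.
z(H) = z(0.83600) = 0.978
z(FA) = z(0.00313) = -2.734
d' = 0.978 − (-2.734) = 3.712

d-prime = 3.71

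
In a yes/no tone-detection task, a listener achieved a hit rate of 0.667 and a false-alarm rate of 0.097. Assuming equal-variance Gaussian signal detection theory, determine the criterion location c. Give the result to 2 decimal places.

c = 0.43

z(H) = z(0.667) = 0.432
z(FA) = z(0.097) = -1.299
c = −½·[z(H) + z(FA)] = −0.5 × (0.432 + (-1.299)) = 0.4335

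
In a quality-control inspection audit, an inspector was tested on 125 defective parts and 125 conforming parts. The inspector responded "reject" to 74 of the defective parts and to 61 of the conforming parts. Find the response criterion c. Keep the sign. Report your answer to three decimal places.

H = 74/125 = 0.5920
FA = 61/125 = 0.4880
Φ⁻¹(0.5920) = 0.2327, Φ⁻¹(0.4880) = -0.0301
c = −½·[z(H) + z(FA)] = −0.5 × (0.2327 + (-0.0301)) = -0.1013
c < 0: the inspector has a liberal response bias.

c = -0.101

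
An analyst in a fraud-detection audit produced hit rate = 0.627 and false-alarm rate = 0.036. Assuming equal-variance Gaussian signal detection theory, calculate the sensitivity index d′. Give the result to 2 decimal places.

z(0.627) = 0.324, z(0.036) = -1.799
d' = z(H) − z(FA) = 0.324 − (-1.799) = 2.123

d′ = 2.12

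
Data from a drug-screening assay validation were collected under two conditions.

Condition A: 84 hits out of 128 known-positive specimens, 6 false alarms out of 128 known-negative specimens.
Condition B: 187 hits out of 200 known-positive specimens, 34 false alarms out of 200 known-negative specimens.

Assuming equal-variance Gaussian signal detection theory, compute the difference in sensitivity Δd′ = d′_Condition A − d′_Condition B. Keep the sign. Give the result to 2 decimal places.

Δd′ = -0.39

Condition A: z(0.6562) = 0.402, z(0.0469) = -1.676, d' = 2.078
Condition B: z(0.9350) = 1.514, z(0.1700) = -0.954, d' = 2.468
Δd' = d'_Condition A − d'_Condition B = 2.078 − 2.468 = -0.390
Condition B has the higher sensitivity.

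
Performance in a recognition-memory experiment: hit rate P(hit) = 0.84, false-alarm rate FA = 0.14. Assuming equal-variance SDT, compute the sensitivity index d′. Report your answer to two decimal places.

Φ⁻¹(H) = 0.9945
Φ⁻¹(FA) = -1.0803
d' = z(H) − z(FA) = 0.9945 − (-1.0803) = 2.0748

d′ = 2.07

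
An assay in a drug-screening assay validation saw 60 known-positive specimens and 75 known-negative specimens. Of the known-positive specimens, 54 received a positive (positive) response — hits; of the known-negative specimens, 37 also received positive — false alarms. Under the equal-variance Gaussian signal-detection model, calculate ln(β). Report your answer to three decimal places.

ln β = -0.821

H = 54/60 = 0.9000
FA = 37/75 = 0.4933
z(H) = 1.2816
z(FA) = -0.0168
ln β = −½·[z(H)² − z(FA)²] = −0.5 × (1.6425 − 0.0003) = -0.8211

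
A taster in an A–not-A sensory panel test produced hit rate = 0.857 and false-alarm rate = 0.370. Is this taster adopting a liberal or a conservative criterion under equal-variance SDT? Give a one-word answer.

liberal

z(H) = 1.067, z(FA) = -0.332
c = −½·(z(H) + z(FA)) = -0.3675
c < 0 → liberal criterion (biased toward responding “yes”).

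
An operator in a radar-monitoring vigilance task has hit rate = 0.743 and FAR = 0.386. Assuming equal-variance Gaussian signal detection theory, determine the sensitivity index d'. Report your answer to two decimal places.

d' = 0.94

z(H) = z(0.743) = 0.6526
z(FA) = z(0.386) = -0.2898
d' = z(H) − z(FA) = 0.6526 − (-0.2898) = 0.9424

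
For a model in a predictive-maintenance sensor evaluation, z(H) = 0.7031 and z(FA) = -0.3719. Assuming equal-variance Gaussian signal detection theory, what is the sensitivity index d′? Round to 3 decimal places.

d′ = 1.075

d' = z(H) − z(FA) = 0.7031 − (-0.3719) = 1.0750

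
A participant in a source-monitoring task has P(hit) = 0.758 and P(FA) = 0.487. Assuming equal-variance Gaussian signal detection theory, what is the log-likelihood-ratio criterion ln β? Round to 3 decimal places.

ln β = -0.244

Φ⁻¹(H) = 0.6999
Φ⁻¹(FA) = -0.0326
ln β = −½·[z(H)² − z(FA)²] = −0.5 × (0.4899 − 0.0011) = -0.2444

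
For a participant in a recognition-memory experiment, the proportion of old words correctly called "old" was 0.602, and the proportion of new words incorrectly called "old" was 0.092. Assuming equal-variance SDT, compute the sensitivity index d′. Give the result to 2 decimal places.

d′ = 1.59

Φ⁻¹(H) = Φ⁻¹(0.602) = 0.259
Φ⁻¹(FA) = Φ⁻¹(0.092) = -1.329
d' = z(H) − z(FA) = 0.259 − (-1.329) = 1.588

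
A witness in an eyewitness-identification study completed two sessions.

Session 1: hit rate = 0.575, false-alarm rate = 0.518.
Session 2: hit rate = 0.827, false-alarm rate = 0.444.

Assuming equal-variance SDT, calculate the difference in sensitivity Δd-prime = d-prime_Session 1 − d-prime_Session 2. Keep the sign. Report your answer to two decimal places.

Session 1: z(0.575) = 0.189, z(0.518) = 0.045, d' = 0.144
Session 2: z(0.827) = 0.942, z(0.444) = -0.141, d' = 1.083
Δd' = d'_Session 1 − d'_Session 2 = 0.144 − 1.083 = -0.939
Session 2 has the higher sensitivity.

Δd-prime = -0.94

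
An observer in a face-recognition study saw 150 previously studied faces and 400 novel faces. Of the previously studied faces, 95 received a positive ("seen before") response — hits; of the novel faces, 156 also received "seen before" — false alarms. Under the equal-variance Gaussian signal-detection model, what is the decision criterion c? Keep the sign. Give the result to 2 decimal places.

c = -0.03

H = 95/150 = 0.6333
FA = 156/400 = 0.3900
z(0.6333) = 0.341, z(0.3900) = -0.279
c = −½·[z(H) + z(FA)] = −0.5 × (0.341 + (-0.279)) = -0.031
c < 0: the observer has a liberal response bias.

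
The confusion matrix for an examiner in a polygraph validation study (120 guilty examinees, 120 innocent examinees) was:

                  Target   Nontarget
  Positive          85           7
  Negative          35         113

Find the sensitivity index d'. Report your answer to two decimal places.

d' = 2.12

H = 85/120 = 0.7083
FA = 7/120 = 0.0583
z(H) = 0.5484
z(FA) = -1.5692
d' = z(H) − z(FA) = 0.5484 − (-1.5692) = 2.1176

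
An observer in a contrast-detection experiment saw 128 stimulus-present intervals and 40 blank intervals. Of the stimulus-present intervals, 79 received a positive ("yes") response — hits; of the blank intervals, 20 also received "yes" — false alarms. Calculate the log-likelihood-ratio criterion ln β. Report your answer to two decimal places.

H = 79/128 = 0.6172
FA = 20/40 = 0.5000
Φ⁻¹(0.6172) = 0.298, Φ⁻¹(0.5000) = 0.000
ln β = −½·[z(H)² − z(FA)²] = −0.5 × (0.089 − 0.000) = -0.0445

ln β = -0.04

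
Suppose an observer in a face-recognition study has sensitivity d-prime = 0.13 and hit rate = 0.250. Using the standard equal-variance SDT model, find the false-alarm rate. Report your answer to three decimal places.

false-alarm rate = 0.211

z(hit rate) = z(0.250) = -0.6745
z(FA) = z(H) − d' = -0.6745 − 0.13 = -0.8045
false-alarm rate = Φ(-0.8045) = 0.2106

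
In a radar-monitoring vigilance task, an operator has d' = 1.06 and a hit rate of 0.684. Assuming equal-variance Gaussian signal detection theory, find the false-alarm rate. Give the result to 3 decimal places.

false-alarm rate = 0.281

z(hit rate) = z(0.684) = 0.4789
z(FA) = z(H) − d' = 0.4789 − 1.06 = -0.5811
false-alarm rate = Φ(-0.5811) = 0.2806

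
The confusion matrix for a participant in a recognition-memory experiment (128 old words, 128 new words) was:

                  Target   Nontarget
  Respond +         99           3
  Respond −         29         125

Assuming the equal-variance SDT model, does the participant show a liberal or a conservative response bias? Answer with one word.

z(H) = 0.750, z(FA) = -1.987
c = −½·(z(H) + z(FA)) = 0.6185
c > 0 → conservative criterion (biased toward responding “no”).

conservative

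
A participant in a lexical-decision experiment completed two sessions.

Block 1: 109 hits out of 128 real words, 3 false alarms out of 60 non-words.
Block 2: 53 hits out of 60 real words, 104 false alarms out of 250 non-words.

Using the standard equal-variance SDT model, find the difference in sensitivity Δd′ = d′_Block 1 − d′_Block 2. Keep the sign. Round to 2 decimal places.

Δd′ = 1.28

Block 1: z(0.8516) = 1.043, z(0.0500) = -1.645, d' = 2.688
Block 2: z(0.8833) = 1.192, z(0.4160) = -0.212, d' = 1.404
Δd' = d'_Block 1 − d'_Block 2 = 2.688 − 1.404 = 1.284
Block 1 has the higher sensitivity.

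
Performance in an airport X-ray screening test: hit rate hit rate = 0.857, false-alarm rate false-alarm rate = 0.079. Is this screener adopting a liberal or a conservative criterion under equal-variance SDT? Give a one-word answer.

z(H) = 1.067, z(FA) = -1.412
c = −½·(z(H) + z(FA)) = 0.1725
c > 0 → conservative criterion (biased toward responding “no”).

conservative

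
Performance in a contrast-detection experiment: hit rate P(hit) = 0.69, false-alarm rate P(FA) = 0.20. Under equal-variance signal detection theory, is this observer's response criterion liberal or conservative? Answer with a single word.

z(H) = 0.496, z(FA) = -0.842
c = −½·(z(H) + z(FA)) = 0.173
c > 0 → conservative criterion (biased toward responding “no”).

conservative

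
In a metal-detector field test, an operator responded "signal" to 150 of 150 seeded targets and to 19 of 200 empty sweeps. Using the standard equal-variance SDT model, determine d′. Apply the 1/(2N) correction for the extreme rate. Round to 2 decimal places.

The hit rate is 150/150 = 1, so apply the 1/(2N) correction: H → 1 − 1/(2·150) = 0.99667.
z(H) = z(0.99667) = 2.713
z(FA) = z(0.09500) = -1.311
d' = 2.713 − (-1.311) = 4.024

d′ = 4.02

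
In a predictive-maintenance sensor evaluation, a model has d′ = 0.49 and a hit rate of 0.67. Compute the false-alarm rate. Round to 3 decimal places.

z(hit rate) = z(0.67) = 0.4399
z(FA) = z(H) − d' = 0.4399 − 0.49 = -0.0501
false-alarm rate = Φ(-0.0501) = 0.4800

false-alarm rate = 0.480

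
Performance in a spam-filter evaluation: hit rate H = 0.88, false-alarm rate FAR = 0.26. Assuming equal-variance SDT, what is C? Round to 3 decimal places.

z(H) = z(0.88) = 1.1750
z(FA) = z(0.26) = -0.6433
c = −½·[z(H) + z(FA)] = −0.5 × (1.1750 + (-0.6433)) = -0.26585

C = -0.266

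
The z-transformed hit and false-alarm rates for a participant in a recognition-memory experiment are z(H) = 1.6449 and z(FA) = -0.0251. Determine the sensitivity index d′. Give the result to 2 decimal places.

d' = z(H) − z(FA) = 1.6449 − (-0.0251) = 1.6700

d′ = 1.67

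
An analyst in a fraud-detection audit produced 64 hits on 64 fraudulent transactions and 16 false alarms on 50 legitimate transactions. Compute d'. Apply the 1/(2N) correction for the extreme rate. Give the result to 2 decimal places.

d' = 2.89

The hit rate is 64/64 = 1, so apply the 1/(2N) correction: H → 1 − 1/(2·64) = 0.99219.
z(H) = z(0.99219) = 2.418
z(FA) = z(0.32000) = -0.468
d' = 2.418 − (-0.468) = 2.886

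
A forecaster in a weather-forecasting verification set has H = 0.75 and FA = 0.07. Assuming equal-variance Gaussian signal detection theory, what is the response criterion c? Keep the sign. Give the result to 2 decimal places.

c = 0.40

z(H) = z(0.75) = 0.674
z(FA) = z(0.07) = -1.476
c = −½·[z(H) + z(FA)] = −0.5 × (0.674 + (-1.476)) = 0.401
c > 0: the forecaster has a conservative response bias.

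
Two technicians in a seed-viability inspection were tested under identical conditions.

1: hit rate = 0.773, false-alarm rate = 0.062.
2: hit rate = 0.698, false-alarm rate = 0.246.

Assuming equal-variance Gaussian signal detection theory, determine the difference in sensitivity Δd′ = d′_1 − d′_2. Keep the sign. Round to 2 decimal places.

1: z(0.773) = 0.749, z(0.062) = -1.538, d' = 2.287
2: z(0.698) = 0.519, z(0.246) = -0.687, d' = 1.206
Δd' = d'_1 − d'_2 = 2.287 − 1.206 = 1.081
1 has the higher sensitivity.

Δd′ = 1.08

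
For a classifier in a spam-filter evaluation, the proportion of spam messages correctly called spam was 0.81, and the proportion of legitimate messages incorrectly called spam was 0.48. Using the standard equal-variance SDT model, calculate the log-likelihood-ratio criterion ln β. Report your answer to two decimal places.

ln β = -0.38

z(0.81) = 0.878, z(0.48) = -0.050
ln β = −½·[z(H)² − z(FA)²] = −0.5 × (0.771 − 0.003) = -0.384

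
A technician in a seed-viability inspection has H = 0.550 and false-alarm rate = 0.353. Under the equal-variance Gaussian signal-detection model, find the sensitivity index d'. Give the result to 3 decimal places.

d' = 0.503

z(H) = z(0.550) = 0.1257
z(FA) = z(0.353) = -0.3772
d' = z(H) − z(FA) = 0.1257 − (-0.3772) = 0.5029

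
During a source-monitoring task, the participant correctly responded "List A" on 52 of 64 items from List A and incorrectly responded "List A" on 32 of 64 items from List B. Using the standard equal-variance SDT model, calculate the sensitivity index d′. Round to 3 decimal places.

H = 52/64 = 0.8125
FA = 32/64 = 0.5000
z(H) = 0.8871
z(FA) = 0.0000
d' = z(H) − z(FA) = 0.8871 − 0.0000 = 0.8871

d′ = 0.887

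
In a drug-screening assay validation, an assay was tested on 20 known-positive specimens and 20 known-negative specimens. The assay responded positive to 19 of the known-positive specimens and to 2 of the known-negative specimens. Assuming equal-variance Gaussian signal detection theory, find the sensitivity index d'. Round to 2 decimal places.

d' = 2.93

H = 19/20 = 0.9500
FA = 2/20 = 0.1000
z(H) = z(0.9500) = 1.6449
z(FA) = z(0.1000) = -1.2816
d' = z(H) − z(FA) = 1.6449 − (-1.2816) = 2.9265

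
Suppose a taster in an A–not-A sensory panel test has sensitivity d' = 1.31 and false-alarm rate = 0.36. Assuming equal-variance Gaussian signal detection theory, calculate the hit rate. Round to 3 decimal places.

z(false-alarm rate) = z(0.36) = -0.3585
z(H) = z(FA) + d' = -0.3585 + 1.31 = 0.9515
hit rate = Φ(0.9515) = 0.8293

hit rate = 0.829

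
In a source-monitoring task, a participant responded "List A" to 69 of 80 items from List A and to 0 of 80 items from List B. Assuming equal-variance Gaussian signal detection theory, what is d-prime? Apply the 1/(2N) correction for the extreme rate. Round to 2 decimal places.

The false-alarm rate is 0/80 = 0, so apply the 1/(2N) correction: FA → 1/(2·80) = 0.00625.
z(H) = z(0.86250) = 1.092
z(FA) = z(0.00625) = -2.498
d' = 1.092 − (-2.498) = 3.590

d-prime = 3.59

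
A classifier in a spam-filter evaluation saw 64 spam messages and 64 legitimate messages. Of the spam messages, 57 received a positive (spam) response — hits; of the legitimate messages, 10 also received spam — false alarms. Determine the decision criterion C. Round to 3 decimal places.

H = 57/64 = 0.8906
FA = 10/64 = 0.1562
Φ⁻¹(H) = Φ⁻¹(0.8906) = 1.2297
Φ⁻¹(FA) = Φ⁻¹(0.1562) = -1.0102
c = −½·[z(H) + z(FA)] = −0.5 × (1.2297 + (-1.0102)) = -0.10975
c < 0: the classifier has a liberal response bias.

C = -0.110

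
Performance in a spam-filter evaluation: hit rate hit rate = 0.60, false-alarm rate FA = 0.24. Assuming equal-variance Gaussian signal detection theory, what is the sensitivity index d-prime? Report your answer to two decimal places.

d-prime = 0.96

Φ⁻¹(0.60) = 0.253, Φ⁻¹(0.24) = -0.706
d' = z(H) − z(FA) = 0.253 − (-0.706) = 0.959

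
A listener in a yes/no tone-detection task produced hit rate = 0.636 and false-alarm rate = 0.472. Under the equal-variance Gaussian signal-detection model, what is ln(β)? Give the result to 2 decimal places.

ln β = -0.06

Φ⁻¹(H) = Φ⁻¹(0.636) = 0.348
Φ⁻¹(FA) = Φ⁻¹(0.472) = -0.070
ln β = −½·[z(H)² − z(FA)²] = −0.5 × (0.121 − 0.005) = -0.058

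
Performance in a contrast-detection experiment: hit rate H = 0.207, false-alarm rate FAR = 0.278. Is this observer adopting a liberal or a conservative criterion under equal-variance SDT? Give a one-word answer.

z(H) = -0.817, z(FA) = -0.589
c = −½·(z(H) + z(FA)) = 0.703
c > 0 → conservative criterion (biased toward responding “no”).

conservative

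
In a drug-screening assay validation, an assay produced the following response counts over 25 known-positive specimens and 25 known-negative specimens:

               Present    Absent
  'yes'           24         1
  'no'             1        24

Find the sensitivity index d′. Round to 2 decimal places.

d′ = 3.50

H = 24/25 = 0.9600
FA = 1/25 = 0.0400
Φ⁻¹(H) = 1.751
Φ⁻¹(FA) = -1.751
d' = z(H) − z(FA) = 1.751 − (-1.751) = 3.502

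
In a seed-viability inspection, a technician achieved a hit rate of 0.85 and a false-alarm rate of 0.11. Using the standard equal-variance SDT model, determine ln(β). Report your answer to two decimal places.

ln β = 0.22

Φ⁻¹(H) = 1.036
Φ⁻¹(FA) = -1.227
ln β = −½·[z(H)² − z(FA)²] = −0.5 × (1.073 − 1.506) = 0.2165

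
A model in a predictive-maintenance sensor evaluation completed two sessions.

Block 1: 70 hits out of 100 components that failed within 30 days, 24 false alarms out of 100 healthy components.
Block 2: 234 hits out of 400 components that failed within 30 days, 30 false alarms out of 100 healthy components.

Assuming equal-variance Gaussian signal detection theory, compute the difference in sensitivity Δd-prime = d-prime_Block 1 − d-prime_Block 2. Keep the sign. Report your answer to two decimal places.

Δd-prime = 0.49

Block 1: z(0.7000) = 0.524, z(0.2400) = -0.706, d' = 1.230
Block 2: z(0.5850) = 0.215, z(0.3000) = -0.524, d' = 0.739
Δd' = d'_Block 1 − d'_Block 2 = 1.230 − 0.739 = 0.491
Block 1 has the higher sensitivity.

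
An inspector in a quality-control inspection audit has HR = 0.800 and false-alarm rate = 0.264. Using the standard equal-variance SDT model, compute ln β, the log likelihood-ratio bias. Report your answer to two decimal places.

ln β = -0.16

z(0.800) = 0.842, z(0.264) = -0.631
ln β = −½·[z(H)² − z(FA)²] = −0.5 × (0.709 − 0.398) = -0.1555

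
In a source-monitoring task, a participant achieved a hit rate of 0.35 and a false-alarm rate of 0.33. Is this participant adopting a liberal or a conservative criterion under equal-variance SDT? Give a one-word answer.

z(H) = -0.385, z(FA) = -0.440
c = −½·(z(H) + z(FA)) = 0.4125
c > 0 → conservative criterion (biased toward responding “no”).

conservative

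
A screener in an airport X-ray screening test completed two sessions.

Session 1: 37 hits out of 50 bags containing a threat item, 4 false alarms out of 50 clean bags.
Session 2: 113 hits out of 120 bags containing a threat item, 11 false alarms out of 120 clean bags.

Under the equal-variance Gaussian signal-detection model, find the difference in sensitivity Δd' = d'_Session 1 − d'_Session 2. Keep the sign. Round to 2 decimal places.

Session 1: z(0.7400) = 0.643, z(0.0800) = -1.405, d' = 2.048
Session 2: z(0.9417) = 1.569, z(0.0917) = -1.330, d' = 2.899
Δd' = d'_Session 1 − d'_Session 2 = 2.048 − 2.899 = -0.851
Session 2 has the higher sensitivity.

Δd' = -0.85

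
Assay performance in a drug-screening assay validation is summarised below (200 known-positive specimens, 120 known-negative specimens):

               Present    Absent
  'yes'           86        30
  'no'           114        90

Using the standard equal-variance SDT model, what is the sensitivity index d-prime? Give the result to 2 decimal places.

H = 86/200 = 0.4300
FA = 30/120 = 0.2500
z(H) = -0.176
z(FA) = -0.674
d' = z(H) − z(FA) = -0.176 − (-0.674) = 0.498

d-prime = 0.50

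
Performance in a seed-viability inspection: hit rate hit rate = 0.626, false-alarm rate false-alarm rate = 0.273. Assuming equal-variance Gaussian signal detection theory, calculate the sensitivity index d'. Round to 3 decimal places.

z(0.626) = 0.3213, z(0.273) = -0.6038
d' = z(H) − z(FA) = 0.3213 − (-0.6038) = 0.9251

d' = 0.925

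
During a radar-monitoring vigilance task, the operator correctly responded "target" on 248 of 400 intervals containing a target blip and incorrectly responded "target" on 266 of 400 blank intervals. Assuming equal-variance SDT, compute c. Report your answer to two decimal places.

H = 248/400 = 0.6200
FA = 266/400 = 0.6650
Φ⁻¹(H) = 0.3055
Φ⁻¹(FA) = 0.4261
c = −½·[z(H) + z(FA)] = −0.5 × (0.3055 + 0.4261) = -0.3658
c < 0: the operator has a liberal response bias.

c = -0.37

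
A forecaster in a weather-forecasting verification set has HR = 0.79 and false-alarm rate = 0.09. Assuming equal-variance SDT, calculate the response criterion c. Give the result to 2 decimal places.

c = 0.27

z(H) = 0.806
z(FA) = -1.341
c = −½·[z(H) + z(FA)] = −0.5 × (0.806 + (-1.341)) = 0.2675
c > 0: the forecaster has a conservative response bias.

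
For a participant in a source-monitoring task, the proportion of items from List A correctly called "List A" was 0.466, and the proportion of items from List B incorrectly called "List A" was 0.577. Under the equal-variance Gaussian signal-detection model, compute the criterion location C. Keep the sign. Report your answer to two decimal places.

z(0.466) = -0.085, z(0.577) = 0.194
c = −½·[z(H) + z(FA)] = −0.5 × (-0.085 + 0.194) = -0.0545
c < 0: the participant has a liberal response bias.

C = -0.05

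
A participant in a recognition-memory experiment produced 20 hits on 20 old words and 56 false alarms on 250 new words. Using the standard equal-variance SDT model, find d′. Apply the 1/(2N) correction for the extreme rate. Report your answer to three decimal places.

The hit rate is 20/20 = 1, so apply the 1/(2N) correction: H → 1 − 1/(2·20) = 0.97500.
z(H) = z(0.97500) = 1.9600
z(FA) = z(0.22400) = -0.7588
d' = 1.9600 − (-0.7588) = 2.7188

d′ = 2.719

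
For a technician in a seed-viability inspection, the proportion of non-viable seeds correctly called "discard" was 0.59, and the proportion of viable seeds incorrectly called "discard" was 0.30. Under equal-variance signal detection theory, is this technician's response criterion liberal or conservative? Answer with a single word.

conservative

z(H) = 0.228, z(FA) = -0.524
c = −½·(z(H) + z(FA)) = 0.148
c > 0 → conservative criterion (biased toward responding “no”).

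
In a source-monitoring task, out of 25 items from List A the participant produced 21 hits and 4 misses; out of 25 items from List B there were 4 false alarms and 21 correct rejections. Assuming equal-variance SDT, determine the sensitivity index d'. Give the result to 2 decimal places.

H = 21/25 = 0.8400
FA = 4/25 = 0.1600
z(H) = z(0.8400) = 0.9945
z(FA) = z(0.1600) = -0.9945
d' = z(H) − z(FA) = 0.9945 − (-0.9945) = 1.9890

d' = 1.99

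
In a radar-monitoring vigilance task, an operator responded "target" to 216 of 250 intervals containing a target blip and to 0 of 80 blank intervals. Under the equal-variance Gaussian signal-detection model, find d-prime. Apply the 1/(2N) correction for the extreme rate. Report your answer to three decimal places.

d-prime = 3.596

The false-alarm rate is 0/80 = 0, so apply the 1/(2N) correction: FA → 1/(2·80) = 0.00625.
z(H) = z(0.86400) = 1.0985
z(FA) = z(0.00625) = -2.4977
d' = 1.0985 − (-2.4977) = 3.5962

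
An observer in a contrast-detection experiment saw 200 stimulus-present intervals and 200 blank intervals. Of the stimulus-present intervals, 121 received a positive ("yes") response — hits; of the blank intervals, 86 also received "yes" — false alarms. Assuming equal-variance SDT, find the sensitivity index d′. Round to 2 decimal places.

d′ = 0.44

H = 121/200 = 0.6050
FA = 86/200 = 0.4300
z(H) = z(0.6050) = 0.2663
z(FA) = z(0.4300) = -0.1764
d' = z(H) − z(FA) = 0.2663 − (-0.1764) = 0.4427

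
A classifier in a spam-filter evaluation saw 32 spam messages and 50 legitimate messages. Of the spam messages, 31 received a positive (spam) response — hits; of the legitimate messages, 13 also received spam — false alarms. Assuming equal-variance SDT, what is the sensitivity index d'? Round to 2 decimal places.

H = 31/32 = 0.9688
FA = 13/50 = 0.2600
Φ⁻¹(0.9688) = 1.8634, Φ⁻¹(0.2600) = -0.6433
d' = z(H) − z(FA) = 1.8634 − (-0.6433) = 2.5067

d' = 2.51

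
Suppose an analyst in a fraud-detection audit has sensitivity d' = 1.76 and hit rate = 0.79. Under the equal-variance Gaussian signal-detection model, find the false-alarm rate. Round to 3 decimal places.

z(hit rate) = z(0.79) = 0.8064
z(FA) = z(H) − d' = 0.8064 − 1.76 = -0.9536
false-alarm rate = Φ(-0.9536) = 0.1701

false-alarm rate = 0.170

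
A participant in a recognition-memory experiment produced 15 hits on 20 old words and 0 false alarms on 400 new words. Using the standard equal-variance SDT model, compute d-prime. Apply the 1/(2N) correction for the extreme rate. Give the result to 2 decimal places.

The false-alarm rate is 0/400 = 0, so apply the 1/(2N) correction: FA → 1/(2·400) = 0.00125.
z(H) = z(0.75000) = 0.674
z(FA) = z(0.00125) = -3.023
d' = 0.674 − (-3.023) = 3.697

d-prime = 3.70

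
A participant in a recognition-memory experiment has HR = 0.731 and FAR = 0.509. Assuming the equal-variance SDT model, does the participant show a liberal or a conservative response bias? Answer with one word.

liberal

z(H) = 0.616, z(FA) = 0.023
c = −½·(z(H) + z(FA)) = -0.3195
c < 0 → liberal criterion (biased toward responding “yes”).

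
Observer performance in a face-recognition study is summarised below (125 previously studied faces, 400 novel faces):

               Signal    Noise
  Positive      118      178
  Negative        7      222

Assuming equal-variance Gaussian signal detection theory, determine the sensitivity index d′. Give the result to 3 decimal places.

H = 118/125 = 0.9440
FA = 178/400 = 0.4450
z(H) = z(0.9440) = 1.5893
z(FA) = z(0.4450) = -0.1383
d' = z(H) − z(FA) = 1.5893 − (-0.1383) = 1.7276

d′ = 1.728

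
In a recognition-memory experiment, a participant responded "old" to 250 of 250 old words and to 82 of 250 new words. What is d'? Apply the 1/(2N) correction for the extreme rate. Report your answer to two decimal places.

The hit rate is 250/250 = 1, so apply the 1/(2N) correction: H → 1 − 1/(2·250) = 0.99800.
z(H) = z(0.99800) = 2.878
z(FA) = z(0.32800) = -0.445
d' = 2.878 − (-0.445) = 3.323

d' = 3.32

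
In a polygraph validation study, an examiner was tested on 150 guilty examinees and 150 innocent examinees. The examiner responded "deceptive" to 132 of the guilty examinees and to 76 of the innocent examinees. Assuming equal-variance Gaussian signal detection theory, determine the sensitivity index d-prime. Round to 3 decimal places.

H = 132/150 = 0.8800
FA = 76/150 = 0.5067
z(0.8800) = 1.1750, z(0.5067) = 0.0168
d' = z(H) − z(FA) = 1.1750 − 0.0168 = 1.1582

d-prime = 1.158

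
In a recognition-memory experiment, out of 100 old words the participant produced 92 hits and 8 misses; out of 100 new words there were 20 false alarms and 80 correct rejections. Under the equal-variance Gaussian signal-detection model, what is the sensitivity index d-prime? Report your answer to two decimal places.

d-prime = 2.25

H = 92/100 = 0.9200
FA = 20/100 = 0.2000
Φ⁻¹(H) = Φ⁻¹(0.9200) = 1.405
Φ⁻¹(FA) = Φ⁻¹(0.2000) = -0.842
d' = z(H) − z(FA) = 1.405 − (-0.842) = 2.247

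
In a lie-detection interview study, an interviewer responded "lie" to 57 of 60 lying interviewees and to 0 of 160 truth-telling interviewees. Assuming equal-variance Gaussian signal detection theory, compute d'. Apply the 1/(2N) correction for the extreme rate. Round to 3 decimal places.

d' = 4.379

The false-alarm rate is 0/160 = 0, so apply the 1/(2N) correction: FA → 1/(2·160) = 0.00313.
z(H) = z(0.95000) = 1.6449
z(FA) = z(0.00313) = -2.7338
d' = 1.6449 − (-2.7338) = 4.3787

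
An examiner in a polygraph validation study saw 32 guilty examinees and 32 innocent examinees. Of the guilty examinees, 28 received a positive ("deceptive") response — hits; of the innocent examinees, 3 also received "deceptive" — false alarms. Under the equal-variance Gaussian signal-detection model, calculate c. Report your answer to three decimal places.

c = 0.084

H = 28/32 = 0.8750
FA = 3/32 = 0.0938
z(H) = z(0.8750) = 1.1503
z(FA) = z(0.0938) = -1.3177
c = −½·[z(H) + z(FA)] = −0.5 × (1.1503 + (-1.3177)) = 0.0837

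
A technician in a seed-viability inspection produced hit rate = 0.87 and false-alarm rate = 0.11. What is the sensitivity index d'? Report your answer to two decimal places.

z(H) = 1.1264
z(FA) = -1.2265
d' = z(H) − z(FA) = 1.1264 − (-1.2265) = 2.3529

d' = 2.35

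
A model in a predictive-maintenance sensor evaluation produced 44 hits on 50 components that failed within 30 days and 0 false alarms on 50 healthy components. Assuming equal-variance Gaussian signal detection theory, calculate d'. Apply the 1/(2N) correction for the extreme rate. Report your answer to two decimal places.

d' = 3.50

The false-alarm rate is 0/50 = 0, so apply the 1/(2N) correction: FA → 1/(2·50) = 0.01000.
z(H) = z(0.88000) = 1.175
z(FA) = z(0.01000) = -2.326
d' = 1.175 − (-2.326) = 3.501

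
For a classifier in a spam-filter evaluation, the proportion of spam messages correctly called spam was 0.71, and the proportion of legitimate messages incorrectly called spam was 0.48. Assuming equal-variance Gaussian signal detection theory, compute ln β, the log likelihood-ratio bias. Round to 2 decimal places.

z(0.71) = 0.553, z(0.48) = -0.050
ln β = −½·[z(H)² − z(FA)²] = −0.5 × (0.306 − 0.003) = -0.1515

ln β = -0.15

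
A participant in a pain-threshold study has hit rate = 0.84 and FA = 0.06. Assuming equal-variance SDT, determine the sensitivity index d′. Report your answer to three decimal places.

d′ = 2.549

Φ⁻¹(H) = 0.9945
Φ⁻¹(FA) = -1.5548
d' = z(H) − z(FA) = 0.9945 − (-1.5548) = 2.5493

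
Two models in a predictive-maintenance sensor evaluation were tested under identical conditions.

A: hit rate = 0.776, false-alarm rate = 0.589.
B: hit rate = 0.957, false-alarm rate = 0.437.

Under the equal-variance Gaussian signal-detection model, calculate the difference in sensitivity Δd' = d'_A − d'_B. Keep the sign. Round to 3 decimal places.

Δd' = -1.342

A: z(0.776) = 0.7588, z(0.589) = 0.2250, d' = 0.5338
B: z(0.957) = 1.7169, z(0.437) = -0.1586, d' = 1.8755
Δd' = d'_A − d'_B = 0.5338 − 1.8755 = -1.3417
B has the higher sensitivity.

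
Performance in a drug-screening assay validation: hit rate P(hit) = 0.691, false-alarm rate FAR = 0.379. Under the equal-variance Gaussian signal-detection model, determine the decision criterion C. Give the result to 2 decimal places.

Φ⁻¹(H) = 0.499
Φ⁻¹(FA) = -0.308
c = −½·[z(H) + z(FA)] = −0.5 × (0.499 + (-0.308)) = -0.0955
c < 0: the assay has a liberal response bias.

C = -0.10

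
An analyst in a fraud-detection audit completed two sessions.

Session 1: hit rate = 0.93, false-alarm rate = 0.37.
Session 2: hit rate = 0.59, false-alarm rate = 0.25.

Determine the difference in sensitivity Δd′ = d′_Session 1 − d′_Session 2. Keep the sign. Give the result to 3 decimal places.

Session 1: z(0.93) = 1.4758, z(0.37) = -0.3319, d' = 1.8077
Session 2: z(0.59) = 0.2275, z(0.25) = -0.6745, d' = 0.9020
Δd' = d'_Session 1 − d'_Session 2 = 1.8077 − 0.9020 = 0.9057
Session 1 has the higher sensitivity.

Δd′ = 0.906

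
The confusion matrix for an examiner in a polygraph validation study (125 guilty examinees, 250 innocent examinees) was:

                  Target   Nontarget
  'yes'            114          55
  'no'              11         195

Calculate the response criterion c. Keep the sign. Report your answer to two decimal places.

H = 114/125 = 0.9120
FA = 55/250 = 0.2200
z(H) = z(0.9120) = 1.3532
z(FA) = z(0.2200) = -0.7722
c = −½·[z(H) + z(FA)] = −0.5 × (1.3532 + (-0.7722)) = -0.2905

c = -0.29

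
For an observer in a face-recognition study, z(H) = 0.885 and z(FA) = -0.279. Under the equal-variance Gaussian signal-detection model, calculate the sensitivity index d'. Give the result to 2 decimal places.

d' = 1.16

d' = z(H) − z(FA) = 0.885 − (-0.279) = 1.164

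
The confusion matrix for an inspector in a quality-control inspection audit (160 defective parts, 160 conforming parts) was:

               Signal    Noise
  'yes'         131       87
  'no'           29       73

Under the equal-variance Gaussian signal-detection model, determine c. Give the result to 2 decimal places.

c = -0.51

H = 131/160 = 0.8187
FA = 87/160 = 0.5437
z(H) = 0.910
z(FA) = 0.110
c = −½·[z(H) + z(FA)] = −0.5 × (0.910 + 0.110) = -0.510
c < 0: the inspector has a liberal response bias.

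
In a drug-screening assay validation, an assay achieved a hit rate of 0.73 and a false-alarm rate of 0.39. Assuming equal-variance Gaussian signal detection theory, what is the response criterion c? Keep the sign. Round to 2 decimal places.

z(H) = 0.613
z(FA) = -0.279
c = −½·[z(H) + z(FA)] = −0.5 × (0.613 + (-0.279)) = -0.167

c = -0.17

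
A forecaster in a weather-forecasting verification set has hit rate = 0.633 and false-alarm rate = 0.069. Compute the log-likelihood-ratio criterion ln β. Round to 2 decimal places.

ln β = 1.04

z(H) = z(0.633) = 0.340
z(FA) = z(0.069) = -1.483
ln β = −½·[z(H)² − z(FA)²] = −0.5 × (0.116 − 2.199) = 1.0415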